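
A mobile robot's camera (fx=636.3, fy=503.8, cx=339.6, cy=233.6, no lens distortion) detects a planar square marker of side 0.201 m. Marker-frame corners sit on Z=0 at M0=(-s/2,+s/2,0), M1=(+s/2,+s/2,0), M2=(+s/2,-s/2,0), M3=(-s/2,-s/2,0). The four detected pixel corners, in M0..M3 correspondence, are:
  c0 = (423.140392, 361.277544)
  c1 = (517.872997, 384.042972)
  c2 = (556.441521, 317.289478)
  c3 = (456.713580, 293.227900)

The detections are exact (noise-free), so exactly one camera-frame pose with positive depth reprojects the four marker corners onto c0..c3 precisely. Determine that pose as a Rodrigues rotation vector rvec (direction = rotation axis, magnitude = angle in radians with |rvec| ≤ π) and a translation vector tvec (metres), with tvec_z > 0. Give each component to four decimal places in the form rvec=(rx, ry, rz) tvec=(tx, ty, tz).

rvec=(0.3287, 0.0413, 0.2948) tvec=(0.2933, 0.2650, 1.2565)

Intrinsics K: fx=636.3, fy=503.8, cx=339.6, cy=233.6
Marker side s = 0.201 m; corners in marker frame (Z=0):
  M0 = (-0.1005, +0.1005, 0)
  M1 = (+0.1005, +0.1005, 0)
  M2 = (+0.1005, -0.1005, 0)
  M3 = (-0.1005, -0.1005, 0)
Detected image corners:
  c0 = (423.140392, 361.277544) px
  c1 = (517.872997, 384.042972) px
  c2 = (556.441521, 317.289478) px
  c3 = (456.713580, 293.227900) px
Planar DLT: solve 8×8 A·h = b for H (H[2,2]=1):
  H  [+486.38946 -53.48635 +488.10452]
  H  [+118.46827 +422.73524 +339.84002]
  H  [+0.00610 +0.25787 +1.00000]
B = K⁻¹H; ‖b₁‖=0.795838, ‖b₂‖=0.795838; λ = 2/(‖b₁‖+‖b₂‖) = 1.256537, sign → tz>0 ⇒ λ=+1.256537
r₁ = λ·B[:,0] = (+0.95641,+0.29192,+0.00766); r₂ = λ·B[:,1] = (-0.27855,+0.90411,+0.32402)
r₃ = r₁×r₂ = (+0.08766,-0.31203,+0.94602); SVD([r₁ r₂ r₃]) → R = UVᵀ:
  R  [+0.95641 -0.27855 +0.08766]
  R  [+0.29192 +0.90411 -0.31203]
  R  [+0.00766 +0.32402 +0.94602]
t = (+0.29326, +0.26498, +1.25654) m
tr R = 2.806544; θ = arccos((tr R − 1)/2) = 0.443461 rad = 25.408°
axis k = ((R−Rᵀ)₃₂, (R−Rᵀ)₁₃, (R−Rᵀ)₂₁) / (2 sinθ) = (+0.741195, +0.093225, +0.664785)
rvec = θ·k = (+0.328691, +0.041341, +0.294806)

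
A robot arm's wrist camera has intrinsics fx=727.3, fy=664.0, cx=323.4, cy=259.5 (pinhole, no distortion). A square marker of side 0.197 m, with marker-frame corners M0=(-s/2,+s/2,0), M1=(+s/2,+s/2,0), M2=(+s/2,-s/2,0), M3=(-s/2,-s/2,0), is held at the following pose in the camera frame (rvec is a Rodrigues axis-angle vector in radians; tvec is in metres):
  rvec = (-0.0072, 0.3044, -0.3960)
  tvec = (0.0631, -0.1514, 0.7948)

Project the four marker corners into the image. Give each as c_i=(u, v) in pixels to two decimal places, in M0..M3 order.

Intrinsics K: fx=727.3, fy=664.0, cx=323.4, cy=259.5
Marker side s = 0.197 m; corners in marker frame (Z=0):
  M0 = (-0.0985, +0.0985, 0)
  M1 = (+0.0985, +0.0985, 0)
  M2 = (+0.0985, -0.0985, 0)
  M3 = (-0.0985, -0.0985, 0)
rvec = (-0.0072, 0.3044, -0.3960), |rvec| = θ = 0.49953 rad = 28.621°
Rodrigues: sinθ=0.47901, 1−cosθ=0.12219; R = I + sinθ·[k]× + (1−cosθ)·[k]×²:
    [+0.87783 +0.37866 +0.29329]
    [-0.38081 +0.92318 -0.05212]
    [-0.29050 -0.06593 +0.95460]
t = (0.0631, -0.1514, 0.7948) m
M0: Pc = R·M0+t = (+0.01393, -0.02296, +0.81692); u = 727.3·(+0.01393)/0.81692 + 323.4 = 335.8032, v = 664.0·(-0.02296)/0.81692 + 259.5 = 240.8405
M1: Pc = R·M1+t = (+0.18686, -0.09798, +0.75969); u = 727.3·(+0.18686)/0.75969 + 323.4 = 502.2975, v = 664.0·(-0.09798)/0.75969 + 259.5 = 173.8651
M2: Pc = R·M2+t = (+0.11227, -0.27984, +0.77268); u = 727.3·(+0.11227)/0.77268 + 323.4 = 429.0749, v = 664.0·(-0.27984)/0.77268 + 259.5 = 19.0176
M3: Pc = R·M3+t = (-0.06066, -0.20482, +0.82991); u = 727.3·(-0.06066)/0.82991 + 323.4 = 270.2356, v = 664.0·(-0.20482)/0.82991 + 259.5 = 95.6228

c0=(335.80, 240.84) c1=(502.30, 173.87) c2=(429.07, 19.02) c3=(270.24, 95.62)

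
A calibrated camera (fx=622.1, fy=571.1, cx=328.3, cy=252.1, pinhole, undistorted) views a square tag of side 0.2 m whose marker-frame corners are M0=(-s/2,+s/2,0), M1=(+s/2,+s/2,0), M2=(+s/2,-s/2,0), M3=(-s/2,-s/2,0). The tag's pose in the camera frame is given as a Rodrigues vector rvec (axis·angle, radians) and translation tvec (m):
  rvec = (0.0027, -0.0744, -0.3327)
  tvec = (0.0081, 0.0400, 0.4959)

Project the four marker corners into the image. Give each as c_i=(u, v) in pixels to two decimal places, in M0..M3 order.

c0=(260.36, 446.87) c1=(494.68, 367.40) c2=(414.77, 152.88) c3=(176.64, 226.45)

Intrinsics K: fx=622.1, fy=571.1, cx=328.3, cy=252.1
Marker side s = 0.2 m; corners in marker frame (Z=0):
  M0 = (-0.1000, +0.1000, 0)
  M1 = (+0.1000, +0.1000, 0)
  M2 = (+0.1000, -0.1000, 0)
  M3 = (-0.1000, -0.1000, 0)
rvec = (0.0027, -0.0744, -0.3327), |rvec| = θ = 0.34093 rad = 19.534°
Rodrigues: sinθ=0.33436, 1−cosθ=0.05756; R = I + sinθ·[k]× + (1−cosθ)·[k]×²:
    [+0.94245 +0.32619 -0.07341]
    [-0.32639 +0.94519 +0.00961]
    [+0.07252 +0.01491 +0.99726]
t = (0.0081, 0.0400, 0.4959) m
M0: Pc = R·M0+t = (-0.05353, +0.16716, +0.49014); u = 622.1·(-0.05353)/0.49014 + 328.3 = 260.3636, v = 571.1·(+0.16716)/0.49014 + 252.1 = 446.8691
M1: Pc = R·M1+t = (+0.13496, +0.10188, +0.50464); u = 622.1·(+0.13496)/0.50464 + 328.3 = 494.6775, v = 571.1·(+0.10188)/0.50464 + 252.1 = 367.3961
M2: Pc = R·M2+t = (+0.06973, -0.08716, +0.50166); u = 622.1·(+0.06973)/0.50166 + 328.3 = 414.7652, v = 571.1·(-0.08716)/0.50166 + 252.1 = 152.8782
M3: Pc = R·M3+t = (-0.11876, -0.02188, +0.48716); u = 622.1·(-0.11876)/0.48716 + 328.3 = 176.6382, v = 571.1·(-0.02188)/0.48716 + 252.1 = 226.4505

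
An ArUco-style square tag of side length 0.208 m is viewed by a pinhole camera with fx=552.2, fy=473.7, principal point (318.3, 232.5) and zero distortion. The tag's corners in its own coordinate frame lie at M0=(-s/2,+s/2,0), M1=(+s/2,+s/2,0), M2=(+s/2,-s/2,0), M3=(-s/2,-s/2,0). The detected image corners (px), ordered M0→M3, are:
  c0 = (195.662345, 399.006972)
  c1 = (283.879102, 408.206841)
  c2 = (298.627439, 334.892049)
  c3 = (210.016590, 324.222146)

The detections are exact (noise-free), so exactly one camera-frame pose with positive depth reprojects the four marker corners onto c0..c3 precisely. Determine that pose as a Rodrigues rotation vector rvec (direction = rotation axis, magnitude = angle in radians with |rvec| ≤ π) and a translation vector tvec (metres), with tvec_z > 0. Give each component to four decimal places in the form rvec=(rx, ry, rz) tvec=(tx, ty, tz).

rvec=(0.0568, -0.1131, 0.1678) tvec=(-0.1658, 0.3663, 1.2922)

Intrinsics K: fx=552.2, fy=473.7, cx=318.3, cy=232.5
Marker side s = 0.208 m; corners in marker frame (Z=0):
  M0 = (-0.1040, +0.1040, 0)
  M1 = (+0.1040, +0.1040, 0)
  M2 = (+0.1040, -0.1040, 0)
  M3 = (-0.1040, -0.1040, 0)
Detected image corners:
  c0 = (195.662345, 399.006972) px
  c1 = (283.879102, 408.206841) px
  c2 = (298.627439, 334.892049) px
  c3 = (210.016590, 324.222146) px
Planar DLT: solve 8×8 A·h = b for H (H[2,2]=1):
  H  [+447.43708 -60.99055 +247.43526]
  H  [+80.95083 +369.29528 +366.76870]
  H  [+0.09057 +0.03634 +1.00000]
B = K⁻¹H; ‖b₁‖=0.773866, ‖b₂‖=0.773866; λ = 2/(‖b₁‖+‖b₂‖) = 1.292214, sign → tz>0 ⇒ λ=+1.292214
r₁ = λ·B[:,0] = (+0.97960,+0.16339,+0.11703); r₂ = λ·B[:,1] = (-0.16979,+0.98436,+0.04695)
r₃ = r₁×r₂ = (-0.10753,-0.06587,+0.99202); SVD([r₁ r₂ r₃]) → R = UVᵀ:
  R  [+0.97960 -0.16979 -0.10753]
  R  [+0.16339 +0.98436 -0.06587]
  R  [+0.11703 +0.04695 +0.99202]
t = (-0.16583, +0.36627, +1.29221) m
tr R = 2.955975; θ = arccos((tr R − 1)/2) = 0.210209 rad = 12.044°
axis k = ((R−Rᵀ)₃₂, (R−Rᵀ)₁₃, (R−Rᵀ)₂₁) / (2 sinθ) = (+0.270336, -0.538097, +0.798355)
rvec = θ·k = (+0.056827, -0.113113, +0.167821)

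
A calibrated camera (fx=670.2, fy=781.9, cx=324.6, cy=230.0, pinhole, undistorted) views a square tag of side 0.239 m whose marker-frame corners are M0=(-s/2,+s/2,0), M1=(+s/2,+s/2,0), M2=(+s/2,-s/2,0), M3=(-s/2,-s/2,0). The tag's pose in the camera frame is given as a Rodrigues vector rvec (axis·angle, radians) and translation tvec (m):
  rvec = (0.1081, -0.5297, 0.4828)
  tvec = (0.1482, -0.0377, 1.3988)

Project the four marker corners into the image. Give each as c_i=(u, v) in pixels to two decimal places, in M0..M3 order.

Intrinsics K: fx=670.2, fy=781.9, cx=324.6, cy=230.0
Marker side s = 0.239 m; corners in marker frame (Z=0):
  M0 = (-0.1195, +0.1195, 0)
  M1 = (+0.1195, +0.1195, 0)
  M2 = (+0.1195, -0.1195, 0)
  M3 = (-0.1195, -0.1195, 0)
rvec = (0.1081, -0.5297, 0.4828), |rvec| = θ = 0.72482 rad = 41.529°
Rodrigues: sinθ=0.66300, 1−cosθ=0.25138; R = I + sinθ·[k]× + (1−cosθ)·[k]×²:
    [+0.75421 -0.46902 -0.45955]
    [+0.41422 +0.88287 -0.22125]
    [+0.50950 -0.02349 +0.86015]
t = (0.1482, -0.0377, 1.3988) m
M0: Pc = R·M0+t = (+0.00202, +0.01830, +1.33511); u = 670.2·(+0.00202)/1.33511 + 324.6 = 325.6159, v = 781.9·(+0.01830)/1.33511 + 230.0 = 240.7195
M1: Pc = R·M1+t = (+0.18228, +0.11730, +1.45688); u = 670.2·(+0.18228)/1.45688 + 324.6 = 408.4534, v = 781.9·(+0.11730)/1.45688 + 230.0 = 292.9562
M2: Pc = R·M2+t = (+0.29438, -0.09370, +1.46249); u = 670.2·(+0.29438)/1.46249 + 324.6 = 459.5005, v = 781.9·(-0.09370)/1.46249 + 230.0 = 179.9026
M3: Pc = R·M3+t = (+0.11412, -0.19270, +1.34072); u = 670.2·(+0.11412)/1.34072 + 324.6 = 381.6462, v = 781.9·(-0.19270)/1.34072 + 230.0 = 117.6168

c0=(325.62, 240.72) c1=(408.45, 292.96) c2=(459.50, 179.90) c3=(381.65, 117.62)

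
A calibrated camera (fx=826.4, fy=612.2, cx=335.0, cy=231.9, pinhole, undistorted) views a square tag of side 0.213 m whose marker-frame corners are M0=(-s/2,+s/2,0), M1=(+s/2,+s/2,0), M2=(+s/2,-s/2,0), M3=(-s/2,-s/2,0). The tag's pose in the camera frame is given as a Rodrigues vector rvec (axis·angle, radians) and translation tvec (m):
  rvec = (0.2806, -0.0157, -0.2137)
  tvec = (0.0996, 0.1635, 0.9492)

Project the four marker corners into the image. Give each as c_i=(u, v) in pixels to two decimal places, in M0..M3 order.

c0=(349.82, 410.51) c1=(525.92, 382.85) c2=(498.46, 259.26) c3=(311.20, 289.10)

Intrinsics K: fx=826.4, fy=612.2, cx=335.0, cy=231.9
Marker side s = 0.213 m; corners in marker frame (Z=0):
  M0 = (-0.1065, +0.1065, 0)
  M1 = (+0.1065, +0.1065, 0)
  M2 = (+0.1065, -0.1065, 0)
  M3 = (-0.1065, -0.1065, 0)
rvec = (0.2806, -0.0157, -0.2137), |rvec| = θ = 0.35306 rad = 20.229°
Rodrigues: sinθ=0.34577, 1−cosθ=0.06168; R = I + sinθ·[k]× + (1−cosθ)·[k]×²:
    [+0.97728 +0.20711 -0.04505]
    [-0.21147 +0.93844 -0.27315]
    [-0.01430 +0.27647 +0.96092]
t = (0.0996, 0.1635, 0.9492) m
M0: Pc = R·M0+t = (+0.01758, +0.28597, +0.98017); u = 826.4·(+0.01758)/0.98017 + 335.0 = 349.8193, v = 612.2·(+0.28597)/0.98017 + 231.9 = 410.5105
M1: Pc = R·M1+t = (+0.22574, +0.24092, +0.97712); u = 826.4·(+0.22574)/0.97712 + 335.0 = 525.9173, v = 612.2·(+0.24092)/0.97712 + 231.9 = 382.8463
M2: Pc = R·M2+t = (+0.18162, +0.04103, +0.91823); u = 826.4·(+0.18162)/0.91823 + 335.0 = 498.4590, v = 612.2·(+0.04103)/0.91823 + 231.9 = 259.2584
M3: Pc = R·M3+t = (-0.02654, +0.08608, +0.92128); u = 826.4·(-0.02654)/0.92128 + 335.0 = 311.1956, v = 612.2·(+0.08608)/0.92128 + 231.9 = 289.0993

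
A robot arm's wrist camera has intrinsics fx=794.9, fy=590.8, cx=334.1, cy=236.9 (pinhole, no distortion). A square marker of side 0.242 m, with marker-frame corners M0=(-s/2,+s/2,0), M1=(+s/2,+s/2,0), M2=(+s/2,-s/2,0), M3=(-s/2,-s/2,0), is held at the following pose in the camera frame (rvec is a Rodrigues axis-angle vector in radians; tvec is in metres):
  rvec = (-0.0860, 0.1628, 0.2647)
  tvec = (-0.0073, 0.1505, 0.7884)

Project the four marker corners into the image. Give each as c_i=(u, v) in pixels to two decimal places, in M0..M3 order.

Intrinsics K: fx=794.9, fy=590.8, cx=334.1, cy=236.9
Marker side s = 0.242 m; corners in marker frame (Z=0):
  M0 = (-0.1210, +0.1210, 0)
  M1 = (+0.1210, +0.1210, 0)
  M2 = (+0.1210, -0.1210, 0)
  M3 = (-0.1210, -0.1210, 0)
rvec = (-0.0860, 0.1628, 0.2647), |rvec| = θ = 0.32244 rad = 18.474°
Rodrigues: sinθ=0.31688, 1−cosθ=0.05153; R = I + sinθ·[k]× + (1−cosθ)·[k]×²:
    [+0.95213 -0.26708 +0.14871]
    [+0.25320 +0.96160 +0.10588]
    [-0.17128 -0.06316 +0.98320]
t = (-0.0073, 0.1505, 0.7884) m
M0: Pc = R·M0+t = (-0.15482, +0.23622, +0.80148); u = 794.9·(-0.15482)/0.80148 + 334.1 = 180.5473, v = 590.8·(+0.23622)/0.80148 + 236.9 = 411.0237
M1: Pc = R·M1+t = (+0.07559, +0.29749, +0.76003); u = 794.9·(+0.07559)/0.76003 + 334.1 = 413.1594, v = 590.8·(+0.29749)/0.76003 + 236.9 = 468.1498
M2: Pc = R·M2+t = (+0.14022, +0.06478, +0.77532); u = 794.9·(+0.14022)/0.77532 + 334.1 = 477.8660, v = 590.8·(+0.06478)/0.77532 + 236.9 = 286.2652
M3: Pc = R·M3+t = (-0.09019, +0.00351, +0.81677); u = 794.9·(-0.09019)/0.81677 + 334.1 = 246.3230, v = 590.8·(+0.00351)/0.81677 + 236.9 = 239.4383

c0=(180.55, 411.02) c1=(413.16, 468.15) c2=(477.87, 286.27) c3=(246.32, 239.44)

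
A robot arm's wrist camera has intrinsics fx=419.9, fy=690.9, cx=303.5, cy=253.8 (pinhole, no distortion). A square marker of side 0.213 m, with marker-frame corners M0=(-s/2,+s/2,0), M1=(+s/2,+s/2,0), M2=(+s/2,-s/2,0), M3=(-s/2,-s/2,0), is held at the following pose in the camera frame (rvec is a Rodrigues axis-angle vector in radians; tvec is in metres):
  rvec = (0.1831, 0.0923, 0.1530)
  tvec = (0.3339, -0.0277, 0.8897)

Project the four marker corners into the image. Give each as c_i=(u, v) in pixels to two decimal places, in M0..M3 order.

c0=(401.33, 298.03) c1=(500.75, 324.92) c2=(524.77, 162.23) c3=(420.35, 137.17)

Intrinsics K: fx=419.9, fy=690.9, cx=303.5, cy=253.8
Marker side s = 0.213 m; corners in marker frame (Z=0):
  M0 = (-0.1065, +0.1065, 0)
  M1 = (+0.1065, +0.1065, 0)
  M2 = (+0.1065, -0.1065, 0)
  M3 = (-0.1065, -0.1065, 0)
rvec = (0.1831, 0.0923, 0.1530), |rvec| = θ = 0.25584 rad = 14.659°
Rodrigues: sinθ=0.25306, 1−cosθ=0.03255; R = I + sinθ·[k]× + (1−cosθ)·[k]×²:
    [+0.98412 -0.14293 +0.10523]
    [+0.15974 +0.97169 -0.17409]
    [-0.07737 +0.18813 +0.97909]
t = (0.3339, -0.0277, 0.8897) m
M0: Pc = R·M0+t = (+0.21387, +0.05877, +0.91798); u = 419.9·(+0.21387)/0.91798 + 303.5 = 401.3277, v = 690.9·(+0.05877)/0.91798 + 253.8 = 298.0341
M1: Pc = R·M1+t = (+0.42349, +0.09280, +0.90150); u = 419.9·(+0.42349)/0.90150 + 303.5 = 500.7521, v = 690.9·(+0.09280)/0.90150 + 253.8 = 324.9190
M2: Pc = R·M2+t = (+0.45393, -0.11417, +0.86142); u = 419.9·(+0.45393)/0.86142 + 303.5 = 524.7681, v = 690.9·(-0.11417)/0.86142 + 253.8 = 162.2288
M3: Pc = R·M3+t = (+0.24431, -0.14820, +0.87790); u = 419.9·(+0.24431)/0.87790 + 303.5 = 420.3547, v = 690.9·(-0.14820)/0.87790 + 253.8 = 137.1706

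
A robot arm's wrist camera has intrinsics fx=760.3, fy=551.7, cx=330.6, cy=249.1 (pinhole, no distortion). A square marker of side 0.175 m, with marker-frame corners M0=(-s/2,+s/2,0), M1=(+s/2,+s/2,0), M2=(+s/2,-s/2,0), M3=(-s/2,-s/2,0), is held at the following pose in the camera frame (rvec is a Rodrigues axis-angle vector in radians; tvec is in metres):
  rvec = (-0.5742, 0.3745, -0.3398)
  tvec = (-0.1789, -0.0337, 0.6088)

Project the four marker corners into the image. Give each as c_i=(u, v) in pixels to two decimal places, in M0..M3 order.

Intrinsics K: fx=760.3, fy=551.7, cx=330.6, cy=249.1
Marker side s = 0.175 m; corners in marker frame (Z=0):
  M0 = (-0.0875, +0.0875, 0)
  M1 = (+0.0875, +0.0875, 0)
  M2 = (+0.0875, -0.0875, 0)
  M3 = (-0.0875, -0.0875, 0)
rvec = (-0.5742, 0.3745, -0.3398), |rvec| = θ = 0.76513 rad = 43.839°
Rodrigues: sinθ=0.69263, 1−cosθ=0.27871; R = I + sinθ·[k]× + (1−cosθ)·[k]×²:
    [+0.87826 +0.20523 +0.43190]
    [-0.40998 +0.78806 +0.45921]
    [-0.24613 -0.58038 +0.77626]
t = (-0.1789, -0.0337, 0.6088) m
M0: Pc = R·M0+t = (-0.23779, +0.07113, +0.57955); u = 760.3·(-0.23779)/0.57955 + 330.6 = 18.6493, v = 551.7·(+0.07113)/0.57955 + 249.1 = 316.8103
M1: Pc = R·M1+t = (-0.08409, -0.00062, +0.53648); u = 760.3·(-0.08409)/0.53648 + 330.6 = 211.4210, v = 551.7·(-0.00062)/0.53648 + 249.1 = 248.4651
M2: Pc = R·M2+t = (-0.12001, -0.13853, +0.63805); u = 760.3·(-0.12001)/0.63805 + 330.6 = 187.5958, v = 551.7·(-0.13853)/0.63805 + 249.1 = 129.3184
M3: Pc = R·M3+t = (-0.27371, -0.06678, +0.68112); u = 760.3·(-0.27371)/0.68112 + 330.6 = 25.0762, v = 551.7·(-0.06678)/0.68112 + 249.1 = 195.0067

c0=(18.65, 316.81) c1=(211.42, 248.47) c2=(187.60, 129.32) c3=(25.08, 195.01)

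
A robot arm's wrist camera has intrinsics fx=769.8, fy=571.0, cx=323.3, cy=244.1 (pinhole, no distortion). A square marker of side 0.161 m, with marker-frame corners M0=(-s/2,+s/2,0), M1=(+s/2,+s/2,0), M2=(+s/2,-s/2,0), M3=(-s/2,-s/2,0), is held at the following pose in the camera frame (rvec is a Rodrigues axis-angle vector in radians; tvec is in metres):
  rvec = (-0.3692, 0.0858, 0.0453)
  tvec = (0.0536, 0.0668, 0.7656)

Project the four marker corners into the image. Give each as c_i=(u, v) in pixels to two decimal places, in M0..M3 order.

c0=(290.88, 351.14) c1=(459.36, 356.91) c2=(458.81, 239.82) c3=(302.46, 236.62)

Intrinsics K: fx=769.8, fy=571.0, cx=323.3, cy=244.1
Marker side s = 0.161 m; corners in marker frame (Z=0):
  M0 = (-0.0805, +0.0805, 0)
  M1 = (+0.0805, +0.0805, 0)
  M2 = (+0.0805, -0.0805, 0)
  M3 = (-0.0805, -0.0805, 0)
rvec = (-0.3692, 0.0858, 0.0453), |rvec| = θ = 0.38174 rad = 21.872°
Rodrigues: sinθ=0.37253, 1−cosθ=0.07198; R = I + sinθ·[k]× + (1−cosθ)·[k]×²:
    [+0.99535 -0.05986 +0.07547]
    [+0.02856 +0.93166 +0.36222]
    [-0.09199 -0.35838 +0.92903]
t = (0.0536, 0.0668, 0.7656) m
M0: Pc = R·M0+t = (-0.03134, +0.13950, +0.74416); u = 769.8·(-0.03134)/0.74416 + 323.3 = 290.8759, v = 571.0·(+0.13950)/0.74416 + 244.1 = 351.1394
M1: Pc = R·M1+t = (+0.12891, +0.14410, +0.72935); u = 769.8·(+0.12891)/0.72935 + 323.3 = 459.3575, v = 571.0·(+0.14410)/0.72935 + 244.1 = 356.9130
M2: Pc = R·M2+t = (+0.13854, -0.00590, +0.78704); u = 769.8·(+0.13854)/0.78704 + 323.3 = 458.8085, v = 571.0·(-0.00590)/0.78704 + 244.1 = 239.8202
M3: Pc = R·M3+t = (-0.02171, -0.01050, +0.80185); u = 769.8·(-0.02171)/0.80185 + 323.3 = 302.4604, v = 571.0·(-0.01050)/0.80185 + 244.1 = 236.6248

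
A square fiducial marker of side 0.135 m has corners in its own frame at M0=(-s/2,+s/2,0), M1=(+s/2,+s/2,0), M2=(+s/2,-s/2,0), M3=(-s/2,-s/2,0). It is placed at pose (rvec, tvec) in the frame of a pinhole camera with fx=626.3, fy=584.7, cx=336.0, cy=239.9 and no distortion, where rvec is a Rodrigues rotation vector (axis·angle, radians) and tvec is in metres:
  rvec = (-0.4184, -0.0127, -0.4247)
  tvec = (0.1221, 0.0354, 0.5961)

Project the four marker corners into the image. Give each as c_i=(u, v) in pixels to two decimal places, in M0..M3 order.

c0=(433.54, 362.52) c1=(565.15, 305.27) c2=(491.80, 195.96) c3=(369.91, 245.95)

Intrinsics K: fx=626.3, fy=584.7, cx=336.0, cy=239.9
Marker side s = 0.135 m; corners in marker frame (Z=0):
  M0 = (-0.0675, +0.0675, 0)
  M1 = (+0.0675, +0.0675, 0)
  M2 = (+0.0675, -0.0675, 0)
  M3 = (-0.0675, -0.0675, 0)
rvec = (-0.4184, -0.0127, -0.4247), |rvec| = θ = 0.59631 rad = 34.166°
Rodrigues: sinθ=0.56160, 1−cosθ=0.17259; R = I + sinθ·[k]× + (1−cosθ)·[k]×²:
    [+0.91238 +0.40255 +0.07428]
    [-0.39739 +0.82749 +0.39666]
    [+0.09821 -0.39142 +0.91496]
t = (0.1221, 0.0354, 0.5961) m
M0: Pc = R·M0+t = (+0.08769, +0.11808, +0.56305); u = 626.3·(+0.08769)/0.56305 + 336.0 = 433.5371, v = 584.7·(+0.11808)/0.56305 + 239.9 = 362.5200
M1: Pc = R·M1+t = (+0.21086, +0.06443, +0.57631); u = 626.3·(+0.21086)/0.57631 + 336.0 = 565.1488, v = 584.7·(+0.06443)/0.57631 + 239.9 = 305.2696
M2: Pc = R·M2+t = (+0.15651, -0.04728, +0.62915); u = 626.3·(+0.15651)/0.62915 + 336.0 = 491.8042, v = 584.7·(-0.04728)/0.62915 + 239.9 = 195.9606
M3: Pc = R·M3+t = (+0.03334, +0.00637, +0.61589); u = 626.3·(+0.03334)/0.61589 + 336.0 = 369.9056, v = 584.7·(+0.00637)/0.61589 + 239.9 = 245.9461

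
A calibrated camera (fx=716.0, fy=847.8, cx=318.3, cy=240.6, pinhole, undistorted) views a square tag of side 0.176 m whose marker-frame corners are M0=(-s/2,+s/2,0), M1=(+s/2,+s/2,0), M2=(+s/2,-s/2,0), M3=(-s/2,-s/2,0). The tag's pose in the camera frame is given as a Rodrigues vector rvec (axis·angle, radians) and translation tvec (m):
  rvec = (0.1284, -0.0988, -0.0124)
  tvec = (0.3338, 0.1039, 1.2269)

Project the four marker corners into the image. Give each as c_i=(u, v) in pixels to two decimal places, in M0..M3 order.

c0=(461.99, 373.54) c1=(560.58, 369.48) c2=(564.44, 250.98) c3=(464.05, 253.44)

Intrinsics K: fx=716.0, fy=847.8, cx=318.3, cy=240.6
Marker side s = 0.176 m; corners in marker frame (Z=0):
  M0 = (-0.0880, +0.0880, 0)
  M1 = (+0.0880, +0.0880, 0)
  M2 = (+0.0880, -0.0880, 0)
  M3 = (-0.0880, -0.0880, 0)
rvec = (0.1284, -0.0988, -0.0124), |rvec| = θ = 0.16249 rad = 9.310°
Rodrigues: sinθ=0.16177, 1−cosθ=0.01317; R = I + sinθ·[k]× + (1−cosθ)·[k]×²:
    [+0.99505 +0.00602 -0.09916]
    [-0.01867 +0.99170 -0.12722]
    [+0.09757 +0.12845 +0.98690]
t = (0.3338, 0.1039, 1.2269) m
M0: Pc = R·M0+t = (+0.24676, +0.19281, +1.22962); u = 716.0·(+0.24676)/1.22962 + 318.3 = 461.9899, v = 847.8·(+0.19281)/1.22962 + 240.6 = 373.5411
M1: Pc = R·M1+t = (+0.42189, +0.18953, +1.24679); u = 716.0·(+0.42189)/1.24679 + 318.3 = 560.5832, v = 847.8·(+0.18953)/1.24679 + 240.6 = 369.4752
M2: Pc = R·M2+t = (+0.42084, +0.01499, +1.22418); u = 716.0·(+0.42084)/1.22418 + 318.3 = 564.4381, v = 847.8·(+0.01499)/1.22418 + 240.6 = 250.9793
M3: Pc = R·M3+t = (+0.24571, +0.01827, +1.20701); u = 716.0·(+0.24571)/1.20701 + 318.3 = 464.0530, v = 847.8·(+0.01827)/1.20701 + 240.6 = 253.4355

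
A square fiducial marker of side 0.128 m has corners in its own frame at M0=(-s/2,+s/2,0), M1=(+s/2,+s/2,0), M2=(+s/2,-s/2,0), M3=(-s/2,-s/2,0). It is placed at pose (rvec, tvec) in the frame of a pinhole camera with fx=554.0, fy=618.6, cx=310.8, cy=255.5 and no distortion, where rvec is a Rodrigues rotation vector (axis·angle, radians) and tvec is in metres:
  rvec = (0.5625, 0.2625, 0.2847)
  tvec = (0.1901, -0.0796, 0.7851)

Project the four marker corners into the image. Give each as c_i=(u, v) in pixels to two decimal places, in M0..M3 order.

Intrinsics K: fx=554.0, fy=618.6, cx=310.8, cy=255.5
Marker side s = 0.128 m; corners in marker frame (Z=0):
  M0 = (-0.0640, +0.0640, 0)
  M1 = (+0.0640, +0.0640, 0)
  M2 = (+0.0640, -0.0640, 0)
  M3 = (-0.0640, -0.0640, 0)
rvec = (0.5625, 0.2625, 0.2847), |rvec| = θ = 0.68291 rad = 39.128°
Rodrigues: sinθ=0.63105, 1−cosθ=0.22426; R = I + sinθ·[k]× + (1−cosθ)·[k]×²:
    [+0.92789 -0.19208 +0.31957]
    [+0.33408 +0.80887 -0.48385]
    [-0.16556 +0.55572 +0.81472]
t = (0.1901, -0.0796, 0.7851) m
M0: Pc = R·M0+t = (+0.11842, -0.04921, +0.83126); u = 554.0·(+0.11842)/0.83126 + 310.8 = 389.7232, v = 618.6·(-0.04921)/0.83126 + 255.5 = 218.8768
M1: Pc = R·M1+t = (+0.23719, -0.00645, +0.81007); u = 554.0·(+0.23719)/0.81007 + 310.8 = 473.0134, v = 618.6·(-0.00645)/0.81007 + 255.5 = 250.5740
M2: Pc = R·M2+t = (+0.26178, -0.10999, +0.73894); u = 554.0·(+0.26178)/0.73894 + 310.8 = 507.0613, v = 618.6·(-0.10999)/0.73894 + 255.5 = 163.4250
M3: Pc = R·M3+t = (+0.14301, -0.15275, +0.76013); u = 554.0·(+0.14301)/0.76013 + 310.8 = 415.0276, v = 618.6·(-0.15275)/0.76013 + 255.5 = 131.1913

c0=(389.72, 218.88) c1=(473.01, 250.57) c2=(507.06, 163.43) c3=(415.03, 131.19)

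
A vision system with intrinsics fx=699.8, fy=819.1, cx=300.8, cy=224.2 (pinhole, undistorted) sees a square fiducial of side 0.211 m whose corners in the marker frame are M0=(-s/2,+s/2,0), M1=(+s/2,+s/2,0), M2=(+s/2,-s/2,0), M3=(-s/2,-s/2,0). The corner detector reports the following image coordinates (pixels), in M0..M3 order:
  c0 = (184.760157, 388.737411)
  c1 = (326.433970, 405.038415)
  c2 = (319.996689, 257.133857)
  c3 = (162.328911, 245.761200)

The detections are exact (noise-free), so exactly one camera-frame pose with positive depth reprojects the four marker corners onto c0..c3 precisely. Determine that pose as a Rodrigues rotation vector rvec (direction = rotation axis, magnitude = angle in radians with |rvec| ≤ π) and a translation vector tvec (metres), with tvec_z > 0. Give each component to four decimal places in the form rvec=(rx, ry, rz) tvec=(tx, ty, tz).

Intrinsics K: fx=699.8, fy=819.1, cx=300.8, cy=224.2
Marker side s = 0.211 m; corners in marker frame (Z=0):
  M0 = (-0.1055, +0.1055, 0)
  M1 = (+0.1055, +0.1055, 0)
  M2 = (+0.1055, -0.1055, 0)
  M3 = (-0.1055, -0.1055, 0)
Detected image corners:
  c0 = (184.760157, 388.737411) px
  c1 = (326.433970, 405.038415) px
  c2 = (319.996689, 257.133857) px
  c3 = (162.328911, 245.761200) px
Planar DLT: solve 8×8 A·h = b for H (H[2,2]=1):
  H  [+654.89751 +200.09072 +247.11742]
  H  [-2.07939 +859.79348 +328.05530]
  H  [-0.21071 +0.52677 +1.00000]
B = K⁻¹H; ‖b₁‖=1.049262, ‖b₂‖=1.049262; λ = 2/(‖b₁‖+‖b₂‖) = 0.953051, sign → tz>0 ⇒ λ=+0.953051
r₁ = λ·B[:,0] = (+0.97822,+0.05255,-0.20082); r₂ = λ·B[:,1] = (+0.05671,+0.86298,+0.50204)
r₃ = r₁×r₂ = (+0.19968,-0.50249,+0.84121); SVD([r₁ r₂ r₃]) → R = UVᵀ:
  R  [+0.97822 +0.05671 +0.19968]
  R  [+0.05255 +0.86298 -0.50249]
  R  [-0.20082 +0.50204 +0.84121]
t = (-0.07311, +0.12084, +0.95305) m
tr R = 2.682408; θ = arccos((tr R − 1)/2) = 0.571290 rad = 32.733°
axis k = ((R−Rᵀ)₃₂, (R−Rᵀ)₁₃, (R−Rᵀ)₂₁) / (2 sinθ) = (+0.928887, +0.370344, -0.003846)
rvec = θ·k = (+0.530664, +0.211574, -0.002197)

rvec=(0.5307, 0.2116, -0.0022) tvec=(-0.0731, 0.1208, 0.9531)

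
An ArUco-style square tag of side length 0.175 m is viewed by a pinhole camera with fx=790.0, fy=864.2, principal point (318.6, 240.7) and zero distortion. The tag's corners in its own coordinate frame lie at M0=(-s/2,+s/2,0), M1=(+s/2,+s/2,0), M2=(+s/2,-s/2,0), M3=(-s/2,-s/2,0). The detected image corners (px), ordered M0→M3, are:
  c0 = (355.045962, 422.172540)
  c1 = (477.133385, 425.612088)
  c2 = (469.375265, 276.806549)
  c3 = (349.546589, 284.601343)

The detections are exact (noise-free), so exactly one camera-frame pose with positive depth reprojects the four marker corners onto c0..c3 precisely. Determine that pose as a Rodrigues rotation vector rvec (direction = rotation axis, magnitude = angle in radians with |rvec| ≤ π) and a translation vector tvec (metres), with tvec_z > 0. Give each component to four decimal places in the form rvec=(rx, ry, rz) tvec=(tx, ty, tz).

rvec=(-0.0755, 0.5027, -0.0615) tvec=(0.1237, 0.1369, 1.0649)

Intrinsics K: fx=790.0, fy=864.2, cx=318.6, cy=240.7
Marker side s = 0.175 m; corners in marker frame (Z=0):
  M0 = (-0.0875, +0.0875, 0)
  M1 = (+0.0875, +0.0875, 0)
  M2 = (+0.0875, -0.0875, 0)
  M3 = (-0.0875, -0.0875, 0)
Detected image corners:
  c0 = (355.045962, 422.172540) px
  c1 = (477.133385, 425.612088) px
  c2 = (469.375265, 276.806549) px
  c3 = (349.546589, 284.601343) px
Planar DLT: solve 8×8 A·h = b for H (H[2,2]=1):
  H  [+505.56604 +3.74844 +410.37235]
  H  [-171.06106 +788.04365 +351.82684]
  H  [-0.44958 -0.08207 +1.00000]
B = K⁻¹H; ‖b₁‖=0.939093, ‖b₂‖=0.939093; λ = 2/(‖b₁‖+‖b₂‖) = 1.064857, sign → tz>0 ⇒ λ=+1.064857
r₁ = λ·B[:,0] = (+0.87453,-0.07744,-0.47874); r₂ = λ·B[:,1] = (+0.04030,+0.99536,-0.08739)
r₃ = r₁×r₂ = (+0.48329,+0.05714,+0.87360); SVD([r₁ r₂ r₃]) → R = UVᵀ:
  R  [+0.87453 +0.04030 +0.48329]
  R  [-0.07744 +0.99536 +0.05714]
  R  [-0.47874 -0.08739 +0.87360]
t = (+0.12370, +0.13693, +1.06486) m
tr R = 2.743489; θ = arccos((tr R − 1)/2) = 0.512045 rad = 29.338°
axis k = ((R−Rᵀ)₃₂, (R−Rᵀ)₁₃, (R−Rᵀ)₂₁) / (2 sinθ) = (-0.147489, +0.981739, -0.120148)
rvec = θ·k = (-0.075521, +0.502694, -0.061521)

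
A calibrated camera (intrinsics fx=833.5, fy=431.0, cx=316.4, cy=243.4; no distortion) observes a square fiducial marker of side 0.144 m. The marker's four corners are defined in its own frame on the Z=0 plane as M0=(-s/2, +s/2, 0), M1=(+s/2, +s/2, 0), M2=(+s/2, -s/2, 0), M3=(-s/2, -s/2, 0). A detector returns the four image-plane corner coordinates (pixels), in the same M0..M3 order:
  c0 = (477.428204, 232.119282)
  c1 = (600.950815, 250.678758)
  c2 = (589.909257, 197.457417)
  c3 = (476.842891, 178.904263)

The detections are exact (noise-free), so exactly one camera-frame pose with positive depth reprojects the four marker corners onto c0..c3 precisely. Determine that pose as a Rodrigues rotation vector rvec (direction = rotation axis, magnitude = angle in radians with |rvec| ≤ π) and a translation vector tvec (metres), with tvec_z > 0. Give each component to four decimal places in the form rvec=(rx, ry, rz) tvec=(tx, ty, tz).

Intrinsics K: fx=833.5, fy=431.0, cx=316.4, cy=243.4
Marker side s = 0.144 m; corners in marker frame (Z=0):
  M0 = (-0.0720, +0.0720, 0)
  M1 = (+0.0720, +0.0720, 0)
  M2 = (+0.0720, -0.0720, 0)
  M3 = (-0.0720, -0.0720, 0)
Detected image corners:
  c0 = (477.428204, 232.119282) px
  c1 = (600.950815, 250.678758) px
  c2 = (589.909257, 197.457417) px
  c3 = (476.842891, 178.904263) px
Planar DLT: solve 8×8 A·h = b for H (H[2,2]=1):
  H  [+936.19022 -293.96586 +537.07589]
  H  [+175.45563 +235.43657 +213.73841]
  H  [+0.21693 -0.62449 +1.00000]
B = K⁻¹H; ‖b₁‖=1.100650, ‖b₂‖=1.100650; λ = 2/(‖b₁‖+‖b₂‖) = 0.908554, sign → tz>0 ⇒ λ=+0.908554
r₁ = λ·B[:,0] = (+0.94568,+0.25856,+0.19709); r₂ = λ·B[:,1] = (-0.10506,+0.81672,-0.56738)
r₃ = r₁×r₂ = (-0.30767,+0.51586,+0.79952); SVD([r₁ r₂ r₃]) → R = UVᵀ:
  R  [+0.94568 -0.10506 -0.30767]
  R  [+0.25856 +0.81672 +0.51586]
  R  [+0.19709 -0.56738 +0.79952]
t = (+0.24055, -0.06253, +0.90855) m
tr R = 2.561920; θ = arccos((tr R − 1)/2) = 0.674595 rad = 38.651°
axis k = ((R−Rᵀ)₃₂, (R−Rᵀ)₁₃, (R−Rᵀ)₂₁) / (2 sinθ) = (-0.867173, -0.404077, +0.291088)
rvec = θ·k = (-0.584991, -0.272589, +0.196366)

rvec=(-0.5850, -0.2726, 0.1964) tvec=(0.2405, -0.0625, 0.9086)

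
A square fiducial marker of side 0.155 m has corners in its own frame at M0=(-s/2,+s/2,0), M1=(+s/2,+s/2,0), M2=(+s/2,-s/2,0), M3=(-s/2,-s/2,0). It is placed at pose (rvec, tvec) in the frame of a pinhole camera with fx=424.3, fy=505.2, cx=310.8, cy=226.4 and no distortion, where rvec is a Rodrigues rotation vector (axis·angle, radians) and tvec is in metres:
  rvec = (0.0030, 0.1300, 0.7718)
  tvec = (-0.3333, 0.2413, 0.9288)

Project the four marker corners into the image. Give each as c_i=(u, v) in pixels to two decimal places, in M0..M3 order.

Intrinsics K: fx=424.3, fy=505.2, cx=310.8, cy=226.4
Marker side s = 0.155 m; corners in marker frame (Z=0):
  M0 = (-0.0775, +0.0775, 0)
  M1 = (+0.0775, +0.0775, 0)
  M2 = (+0.0775, -0.0775, 0)
  M3 = (-0.0775, -0.0775, 0)
rvec = (0.0030, 0.1300, 0.7718), |rvec| = θ = 0.78268 rad = 44.844°
Rodrigues: sinθ=0.70518, 1−cosθ=0.29097; R = I + sinθ·[k]× + (1−cosθ)·[k]×²:
    [+0.70903 -0.69519 +0.11823]
    [+0.69557 +0.71706 +0.04495]
    [-0.11603 +0.05036 +0.99197]
t = (-0.3333, 0.2413, 0.9288) m
M0: Pc = R·M0+t = (-0.44213, +0.24297, +0.94170); u = 424.3·(-0.44213)/0.94170 + 310.8 = 111.5904, v = 505.2·(+0.24297)/0.94170 + 226.4 = 356.7460
M1: Pc = R·M1+t = (-0.33223, +0.35078, +0.92371); u = 424.3·(-0.33223)/0.92371 + 310.8 = 158.1936, v = 505.2·(+0.35078)/0.92371 + 226.4 = 418.2491
M2: Pc = R·M2+t = (-0.22447, +0.23963, +0.91590); u = 424.3·(-0.22447)/0.91590 + 310.8 = 206.8114, v = 505.2·(+0.23963)/0.91590 + 226.4 = 358.5790
M3: Pc = R·M3+t = (-0.33437, +0.13182, +0.93389); u = 424.3·(-0.33437)/0.93389 + 310.8 = 158.8824, v = 505.2·(+0.13182)/0.93389 + 226.4 = 297.7108

c0=(111.59, 356.75) c1=(158.19, 418.25) c2=(206.81, 358.58) c3=(158.88, 297.71)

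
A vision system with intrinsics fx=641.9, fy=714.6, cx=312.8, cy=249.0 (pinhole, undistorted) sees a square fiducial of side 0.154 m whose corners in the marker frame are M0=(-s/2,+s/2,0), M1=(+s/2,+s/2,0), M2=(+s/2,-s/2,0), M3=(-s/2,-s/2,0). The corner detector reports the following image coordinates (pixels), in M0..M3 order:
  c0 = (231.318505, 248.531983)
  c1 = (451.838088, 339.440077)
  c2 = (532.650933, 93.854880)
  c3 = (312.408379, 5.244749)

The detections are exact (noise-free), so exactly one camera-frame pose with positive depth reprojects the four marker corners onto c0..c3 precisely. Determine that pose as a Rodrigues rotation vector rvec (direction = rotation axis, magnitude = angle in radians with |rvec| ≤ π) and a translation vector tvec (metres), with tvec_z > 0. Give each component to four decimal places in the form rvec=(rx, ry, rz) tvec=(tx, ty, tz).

rvec=(-0.0151, 0.0193, 0.3538) tvec=(0.0453, -0.0458, 0.4217)

Intrinsics K: fx=641.9, fy=714.6, cx=312.8, cy=249.0
Marker side s = 0.154 m; corners in marker frame (Z=0):
  M0 = (-0.0770, +0.0770, 0)
  M1 = (+0.0770, +0.0770, 0)
  M2 = (+0.0770, -0.0770, 0)
  M3 = (-0.0770, -0.0770, 0)
Detected image corners:
  c0 = (231.318505, 248.531983) px
  c1 = (451.838088, 339.440077) px
  c2 = (532.650933, 93.854880) px
  c3 = (312.408379, 5.244749) px
Planar DLT: solve 8×8 A·h = b for H (H[2,2]=1):
  H  [+1411.50224 -535.95846 +381.70399]
  H  [+574.05009 +1582.58945 +171.33753]
  H  [-0.05115 -0.02695 +1.00000]
B = K⁻¹H; ‖b₁‖=2.371177, ‖b₂‖=2.371177; λ = 2/(‖b₁‖+‖b₂‖) = 0.421731, sign → tz>0 ⇒ λ=+0.421731
r₁ = λ·B[:,0] = (+0.93788,+0.34630,-0.02157); r₂ = λ·B[:,1] = (-0.34659,+0.93795,-0.01137)
r₃ = r₁×r₂ = (+0.01630,+0.01814,+0.99970); SVD([r₁ r₂ r₃]) → R = UVᵀ:
  R  [+0.93788 -0.34659 +0.01630]
  R  [+0.34630 +0.93795 +0.01814]
  R  [-0.02157 -0.01137 +0.99970]
t = (+0.04527, -0.04583, +0.42173) m
tr R = 2.875527; θ = arccos((tr R − 1)/2) = 0.354664 rad = 20.321°
axis k = ((R−Rᵀ)₃₂, (R−Rᵀ)₁₃, (R−Rᵀ)₂₁) / (2 sinθ) = (-0.042477, +0.054522, +0.997609)
rvec = θ·k = (-0.015065, +0.019337, +0.353815)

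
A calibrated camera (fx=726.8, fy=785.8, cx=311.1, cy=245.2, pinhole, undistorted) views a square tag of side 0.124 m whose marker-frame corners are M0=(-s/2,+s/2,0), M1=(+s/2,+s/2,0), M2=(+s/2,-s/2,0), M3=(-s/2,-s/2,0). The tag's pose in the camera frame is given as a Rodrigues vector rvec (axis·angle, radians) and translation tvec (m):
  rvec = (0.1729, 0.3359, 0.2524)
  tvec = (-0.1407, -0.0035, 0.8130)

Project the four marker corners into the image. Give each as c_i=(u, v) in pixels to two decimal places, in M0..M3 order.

c0=(129.84, 281.26) c1=(223.37, 315.81) c2=(245.30, 199.17) c3=(147.81, 168.88)

Intrinsics K: fx=726.8, fy=785.8, cx=311.1, cy=245.2
Marker side s = 0.124 m; corners in marker frame (Z=0):
  M0 = (-0.0620, +0.0620, 0)
  M1 = (+0.0620, +0.0620, 0)
  M2 = (+0.0620, -0.0620, 0)
  M3 = (-0.0620, -0.0620, 0)
rvec = (0.1729, 0.3359, 0.2524), |rvec| = θ = 0.45434 rad = 26.032°
Rodrigues: sinθ=0.43887, 1−cosθ=0.10145; R = I + sinθ·[k]× + (1−cosθ)·[k]×²:
    [+0.91324 -0.21526 +0.34591]
    [+0.27235 +0.95400 -0.12535]
    [-0.30301 +0.20868 +0.92986]
t = (-0.1407, -0.0035, 0.8130) m
M0: Pc = R·M0+t = (-0.21067, +0.03876, +0.84473); u = 726.8·(-0.21067)/0.84473 + 311.1 = 129.8423, v = 785.8·(+0.03876)/0.84473 + 245.2 = 281.2585
M1: Pc = R·M1+t = (-0.09743, +0.07253, +0.80715); u = 726.8·(-0.09743)/0.80715 + 311.1 = 223.3732, v = 785.8·(+0.07253)/0.80715 + 245.2 = 315.8148
M2: Pc = R·M2+t = (-0.07073, -0.04576, +0.78127); u = 726.8·(-0.07073)/0.78127 + 311.1 = 245.2991, v = 785.8·(-0.04576)/0.78127 + 245.2 = 199.1726
M3: Pc = R·M3+t = (-0.18397, -0.07953, +0.81885); u = 726.8·(-0.18397)/0.81885 + 311.1 = 147.8064, v = 785.8·(-0.07953)/0.81885 + 245.2 = 168.8764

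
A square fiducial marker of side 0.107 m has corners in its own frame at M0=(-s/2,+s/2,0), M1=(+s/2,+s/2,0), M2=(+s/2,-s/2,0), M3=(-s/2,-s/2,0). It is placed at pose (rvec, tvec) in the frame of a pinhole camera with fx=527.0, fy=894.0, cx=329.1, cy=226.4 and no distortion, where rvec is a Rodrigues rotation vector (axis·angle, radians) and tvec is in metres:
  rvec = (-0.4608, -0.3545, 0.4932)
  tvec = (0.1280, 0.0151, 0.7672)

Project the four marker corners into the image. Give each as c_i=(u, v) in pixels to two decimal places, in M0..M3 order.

Intrinsics K: fx=527.0, fy=894.0, cx=329.1, cy=226.4
Marker side s = 0.107 m; corners in marker frame (Z=0):
  M0 = (-0.0535, +0.0535, 0)
  M1 = (+0.0535, +0.0535, 0)
  M2 = (+0.0535, -0.0535, 0)
  M3 = (-0.0535, -0.0535, 0)
rvec = (-0.4608, -0.3545, 0.4932), |rvec| = θ = 0.76240 rad = 43.682°
Rodrigues: sinθ=0.69066, 1−cosθ=0.27682; R = I + sinθ·[k]× + (1−cosθ)·[k]×²:
    [+0.82431 -0.36899 -0.42938]
    [+0.52459 +0.78303 +0.33417]
    [+0.21291 -0.50071 +0.83903]
t = (0.1280, 0.0151, 0.7672) m
M0: Pc = R·M0+t = (+0.06416, +0.02893, +0.72902); u = 527.0·(+0.06416)/0.72902 + 329.1 = 375.4793, v = 894.0·(+0.02893)/0.72902 + 226.4 = 261.8729
M1: Pc = R·M1+t = (+0.15236, +0.08506, +0.75180); u = 527.0·(+0.15236)/0.75180 + 329.1 = 435.9010, v = 894.0·(+0.08506)/0.75180 + 226.4 = 327.5455
M2: Pc = R·M2+t = (+0.19184, +0.00127, +0.80538); u = 527.0·(+0.19184)/0.80538 + 329.1 = 454.6317, v = 894.0·(+0.00127)/0.80538 + 226.4 = 227.8134
M3: Pc = R·M3+t = (+0.10364, -0.05486, +0.78260); u = 527.0·(+0.10364)/0.78260 + 329.1 = 398.8916, v = 894.0·(-0.05486)/0.78260 + 226.4 = 163.7335

c0=(375.48, 261.87) c1=(435.90, 327.55) c2=(454.63, 227.81) c3=(398.89, 163.73)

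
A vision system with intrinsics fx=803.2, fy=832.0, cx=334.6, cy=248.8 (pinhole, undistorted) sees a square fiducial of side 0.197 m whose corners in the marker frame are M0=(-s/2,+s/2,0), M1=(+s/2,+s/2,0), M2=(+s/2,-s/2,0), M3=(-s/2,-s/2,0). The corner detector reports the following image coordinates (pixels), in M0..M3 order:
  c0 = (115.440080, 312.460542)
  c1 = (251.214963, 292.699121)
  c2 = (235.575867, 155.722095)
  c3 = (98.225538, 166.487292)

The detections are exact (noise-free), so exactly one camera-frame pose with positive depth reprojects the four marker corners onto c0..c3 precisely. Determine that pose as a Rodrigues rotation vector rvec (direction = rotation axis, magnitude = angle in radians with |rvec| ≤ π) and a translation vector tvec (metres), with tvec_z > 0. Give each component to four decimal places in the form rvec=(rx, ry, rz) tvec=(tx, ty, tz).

Intrinsics K: fx=803.2, fy=832.0, cx=334.6, cy=248.8
Marker side s = 0.197 m; corners in marker frame (Z=0):
  M0 = (-0.0985, +0.0985, 0)
  M1 = (+0.0985, +0.0985, 0)
  M2 = (+0.0985, -0.0985, 0)
  M3 = (-0.0985, -0.0985, 0)
Detected image corners:
  c0 = (115.440080, 312.460542) px
  c1 = (251.214963, 292.699121) px
  c2 = (235.575867, 155.722095) px
  c3 = (98.225538, 166.487292) px
Planar DLT: solve 8×8 A·h = b for H (H[2,2]=1):
  H  [+750.09585 +86.66824 +177.31497]
  H  [-2.19997 +721.93365 +231.73377]
  H  [+0.32489 +0.01948 +1.00000]
B = K⁻¹H; ‖b₁‖=0.867859, ‖b₂‖=0.867859; λ = 2/(‖b₁‖+‖b₂‖) = 1.152260, sign → tz>0 ⇒ λ=+1.152260
r₁ = λ·B[:,0] = (+0.92013,-0.11499,+0.37435); r₂ = λ·B[:,1] = (+0.11498,+0.99311,+0.02245)
r₃ = r₁×r₂ = (-0.37436,+0.02239,+0.92701); SVD([r₁ r₂ r₃]) → R = UVᵀ:
  R  [+0.92013 +0.11498 -0.37436]
  R  [-0.11499 +0.99311 +0.02239]
  R  [+0.37435 +0.02245 +0.92701]
t = (-0.22564, -0.02364, +1.15226) m
tr R = 2.840256; θ = arccos((tr R − 1)/2) = 0.402390 rad = 23.055°
axis k = ((R−Rᵀ)₃₂, (R−Rᵀ)₁₃, (R−Rᵀ)₂₁) / (2 sinθ) = (+0.000072, -0.955922, -0.293622)
rvec = θ·k = (+0.000029, -0.384653, -0.118150)

rvec=(0.0000, -0.3847, -0.1182) tvec=(-0.2256, -0.0236, 1.1523)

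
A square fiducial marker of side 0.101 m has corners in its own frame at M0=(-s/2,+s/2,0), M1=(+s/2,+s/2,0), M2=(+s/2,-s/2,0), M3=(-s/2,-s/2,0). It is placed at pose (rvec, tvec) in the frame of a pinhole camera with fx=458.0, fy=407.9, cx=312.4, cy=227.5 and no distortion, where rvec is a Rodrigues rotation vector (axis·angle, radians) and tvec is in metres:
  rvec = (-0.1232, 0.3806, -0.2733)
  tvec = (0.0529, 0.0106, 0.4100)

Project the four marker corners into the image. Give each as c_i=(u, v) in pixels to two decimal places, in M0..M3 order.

Intrinsics K: fx=458.0, fy=407.9, cx=312.4, cy=227.5
Marker side s = 0.101 m; corners in marker frame (Z=0):
  M0 = (-0.0505, +0.0505, 0)
  M1 = (+0.0505, +0.0505, 0)
  M2 = (+0.0505, -0.0505, 0)
  M3 = (-0.0505, -0.0505, 0)
rvec = (-0.1232, 0.3806, -0.2733), |rvec| = θ = 0.48449 rad = 27.759°
Rodrigues: sinθ=0.46575, 1−cosθ=0.11509; R = I + sinθ·[k]× + (1−cosθ)·[k]×²:
    [+0.89236 +0.23974 +0.38239]
    [-0.28572 +0.95594 +0.06744]
    [-0.34938 -0.16944 +0.92154]
t = (0.0529, 0.0106, 0.4100) m
M0: Pc = R·M0+t = (+0.01994, +0.07330, +0.41909); u = 458.0·(+0.01994)/0.41909 + 312.4 = 334.1948, v = 407.9·(+0.07330)/0.41909 + 227.5 = 298.8471
M1: Pc = R·M1+t = (+0.11007, +0.04445, +0.38380); u = 458.0·(+0.11007)/0.38380 + 312.4 = 443.7510, v = 407.9·(+0.04445)/0.38380 + 227.5 = 274.7367
M2: Pc = R·M2+t = (+0.08586, -0.05210, +0.40091); u = 458.0·(+0.08586)/0.40091 + 312.4 = 410.4823, v = 407.9·(-0.05210)/0.40091 + 227.5 = 174.4882
M3: Pc = R·M3+t = (-0.00427, -0.02325, +0.43620); u = 458.0·(-0.00427)/0.43620 + 312.4 = 307.9156, v = 407.9·(-0.02325)/0.43620 + 227.5 = 205.7624

c0=(334.19, 298.85) c1=(443.75, 274.74) c2=(410.48, 174.49) c3=(307.92, 205.76)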